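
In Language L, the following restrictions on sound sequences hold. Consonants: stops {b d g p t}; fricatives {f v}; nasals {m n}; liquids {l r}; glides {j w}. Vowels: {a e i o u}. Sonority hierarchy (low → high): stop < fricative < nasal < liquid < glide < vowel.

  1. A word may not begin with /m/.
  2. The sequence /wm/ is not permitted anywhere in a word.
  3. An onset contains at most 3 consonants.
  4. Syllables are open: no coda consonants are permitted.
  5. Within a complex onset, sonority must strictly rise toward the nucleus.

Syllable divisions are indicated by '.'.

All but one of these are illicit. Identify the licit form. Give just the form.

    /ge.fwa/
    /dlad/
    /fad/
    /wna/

/ge.fwa/

/ge.fwa/ — σ1 onset /g/, coda /∅/ ok; σ2 onset /fw/ (2→5 rises), coda /∅/ ok → licit
/dlad/ — violates constraint 4: syllable 1 coda /d/ has 1 consonant (> 0) → illicit
/fad/ — violates constraint 4: syllable 1 coda /d/ has 1 consonant (> 0) → illicit
/wna/ — violates constraint 5: syllable 1 onset /wn/: /w/ (glide, 5) → /n/ (nasal, 3) does not rise → illicit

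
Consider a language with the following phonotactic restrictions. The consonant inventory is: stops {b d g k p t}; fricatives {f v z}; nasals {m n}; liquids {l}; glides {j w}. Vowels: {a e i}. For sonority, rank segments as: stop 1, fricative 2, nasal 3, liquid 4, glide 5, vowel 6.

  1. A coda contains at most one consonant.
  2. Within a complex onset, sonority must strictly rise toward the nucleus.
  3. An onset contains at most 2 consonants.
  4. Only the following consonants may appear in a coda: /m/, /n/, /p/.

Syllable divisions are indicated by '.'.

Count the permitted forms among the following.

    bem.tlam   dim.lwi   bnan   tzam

4

bem.tlam — σ1 onset /b/, coda /m/ ok; σ2 onset /tl/ (1→4 rises), coda /m/ ok → permitted
dim.lwi — σ1 onset /d/, coda /m/ ok; σ2 onset /lw/ (4→5 rises), coda /∅/ ok → permitted
bnan — σ1 onset /bn/ (1→3 rises), coda /n/ ok → permitted
tzam — σ1 onset /tz/ (1→2 rises), coda /m/ ok → permitted
Permitted: bem.tlam, dim.lwi, bnan, tzam → 4.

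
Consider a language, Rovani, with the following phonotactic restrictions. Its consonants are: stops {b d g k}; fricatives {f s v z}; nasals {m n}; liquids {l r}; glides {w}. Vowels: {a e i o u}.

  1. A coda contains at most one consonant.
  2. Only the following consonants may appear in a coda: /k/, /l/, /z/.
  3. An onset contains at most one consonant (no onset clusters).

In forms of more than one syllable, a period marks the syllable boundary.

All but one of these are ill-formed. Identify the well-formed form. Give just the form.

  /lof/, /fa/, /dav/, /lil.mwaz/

/fa/

/lof/ — violates constraint 2: syllable 1 coda contains /f/, which is not a licensed coda consonant → ill-formed
/fa/ — σ1 onset /f/, coda /∅/ ok → well-formed
/dav/ — violates constraint 2: syllable 1 coda contains /v/, which is not a licensed coda consonant → ill-formed
/lil.mwaz/ — violates constraint 3: syllable 2 onset /mw/ has 2 consonants (> 1) → ill-formed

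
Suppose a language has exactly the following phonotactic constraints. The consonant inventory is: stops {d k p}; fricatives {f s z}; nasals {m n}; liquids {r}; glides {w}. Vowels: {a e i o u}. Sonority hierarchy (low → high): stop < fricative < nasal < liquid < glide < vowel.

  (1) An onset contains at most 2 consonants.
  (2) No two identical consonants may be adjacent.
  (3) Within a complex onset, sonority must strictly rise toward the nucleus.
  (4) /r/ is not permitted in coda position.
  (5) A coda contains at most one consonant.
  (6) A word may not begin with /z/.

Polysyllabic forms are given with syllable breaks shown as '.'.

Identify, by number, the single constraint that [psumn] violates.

5

[psumn]: syllable 1 coda /mn/ has 2 consonants (> 1).
This is a violation of constraint 5: "A coda contains at most one consonant."
The remaining constraints (1, 2, 3, 4, 6) are satisfied.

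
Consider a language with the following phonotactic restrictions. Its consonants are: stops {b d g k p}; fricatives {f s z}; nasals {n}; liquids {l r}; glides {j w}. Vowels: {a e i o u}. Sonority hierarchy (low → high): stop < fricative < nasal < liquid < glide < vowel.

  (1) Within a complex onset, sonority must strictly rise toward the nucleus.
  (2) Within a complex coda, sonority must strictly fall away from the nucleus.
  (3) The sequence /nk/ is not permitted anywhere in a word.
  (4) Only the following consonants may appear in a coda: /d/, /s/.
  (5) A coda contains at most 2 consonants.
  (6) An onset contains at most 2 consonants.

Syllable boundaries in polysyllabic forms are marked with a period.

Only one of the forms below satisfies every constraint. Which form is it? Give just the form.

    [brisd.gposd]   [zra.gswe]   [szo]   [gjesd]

[brisd.gposd] — violates constraint 1: syllable 2 onset /gp/: /g/ (stop, 1) → /p/ (stop, 1) does not rise → illicit
[zra.gswe] — violates constraint 6: syllable 2 onset /gsw/ has 3 consonants (> 2) → illicit
[szo] — violates constraint 1: syllable 1 onset /sz/: /s/ (fricative, 2) → /z/ (fricative, 2) does not rise → illicit
[gjesd] — σ1 onset /gj/ (1→5 rises), coda /sd/ (2→1 falls) ok → licit

[gjesd]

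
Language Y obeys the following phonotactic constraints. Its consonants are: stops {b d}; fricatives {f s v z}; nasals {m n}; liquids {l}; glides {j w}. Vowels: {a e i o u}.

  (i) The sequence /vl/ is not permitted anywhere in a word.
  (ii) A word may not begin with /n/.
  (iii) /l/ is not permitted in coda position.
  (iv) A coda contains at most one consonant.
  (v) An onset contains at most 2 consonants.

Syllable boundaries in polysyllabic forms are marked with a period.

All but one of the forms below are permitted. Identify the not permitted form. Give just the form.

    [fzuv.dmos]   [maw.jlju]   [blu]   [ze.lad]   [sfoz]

[maw.jlju]

[fzuv.dmos] — σ1 onset /fz/ (2C), coda /v/ ok; σ2 onset /dm/ (2C), coda /s/ ok → permitted
[maw.jlju] — violates constraint (v): syllable 2 onset /jlj/ has 3 consonants (> 2) → not permitted
[blu] — σ1 onset /bl/ (2C), coda /∅/ ok → permitted
[ze.lad] — σ1 onset /z/, coda /∅/ ok; σ2 onset /l/, coda /d/ ok → permitted
[sfoz] — σ1 onset /sf/ (2C), coda /z/ ok → permitted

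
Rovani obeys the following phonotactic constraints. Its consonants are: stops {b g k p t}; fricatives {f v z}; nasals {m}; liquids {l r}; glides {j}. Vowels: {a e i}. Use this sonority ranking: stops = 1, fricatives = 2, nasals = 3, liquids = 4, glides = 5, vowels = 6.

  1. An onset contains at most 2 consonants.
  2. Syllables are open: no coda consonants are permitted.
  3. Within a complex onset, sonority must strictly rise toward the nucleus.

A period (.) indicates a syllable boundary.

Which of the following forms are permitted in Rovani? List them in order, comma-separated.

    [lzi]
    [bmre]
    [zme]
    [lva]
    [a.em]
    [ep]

[lzi] — violates constraint 3: syllable 1 onset /lz/: /l/ (liquid, 4) → /z/ (fricative, 2) does not rise → not permitted
[bmre] — violates constraint 1: syllable 1 onset /bmr/ has 3 consonants (> 2) → not permitted
[zme] — σ1 onset /zm/ (2→3 rises), coda /∅/ ok → permitted
[lva] — violates constraint 3: syllable 1 onset /lv/: /l/ (liquid, 4) → /v/ (fricative, 2) does not rise → not permitted
[a.em] — violates constraint 2: syllable 2 coda /m/ has 1 consonant (> 0) → not permitted
[ep] — violates constraint 2: syllable 1 coda /p/ has 1 consonant (> 0) → not permitted

[zme]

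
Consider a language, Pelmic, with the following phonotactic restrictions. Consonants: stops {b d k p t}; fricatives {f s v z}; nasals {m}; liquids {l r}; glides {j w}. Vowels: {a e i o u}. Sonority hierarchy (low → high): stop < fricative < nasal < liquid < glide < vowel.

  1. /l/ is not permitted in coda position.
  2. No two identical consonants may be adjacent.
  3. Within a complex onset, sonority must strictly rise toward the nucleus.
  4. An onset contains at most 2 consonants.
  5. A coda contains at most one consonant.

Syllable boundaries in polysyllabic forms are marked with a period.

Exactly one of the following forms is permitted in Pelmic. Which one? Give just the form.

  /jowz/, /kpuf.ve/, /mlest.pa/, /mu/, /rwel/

/mu/

/jowz/ — violates constraint 5: syllable 1 coda /wz/ has 2 consonants (> 1) → not permitted
/kpuf.ve/ — violates constraint 3: syllable 1 onset /kp/: /k/ (stop, 1) → /p/ (stop, 1) does not rise → not permitted
/mlest.pa/ — violates constraint 5: syllable 1 coda /st/ has 2 consonants (> 1) → not permitted
/mu/ — σ1 onset /m/, coda /∅/ ok → permitted
/rwel/ — violates constraint 1: syllable 1 coda contains /l/ → not permitted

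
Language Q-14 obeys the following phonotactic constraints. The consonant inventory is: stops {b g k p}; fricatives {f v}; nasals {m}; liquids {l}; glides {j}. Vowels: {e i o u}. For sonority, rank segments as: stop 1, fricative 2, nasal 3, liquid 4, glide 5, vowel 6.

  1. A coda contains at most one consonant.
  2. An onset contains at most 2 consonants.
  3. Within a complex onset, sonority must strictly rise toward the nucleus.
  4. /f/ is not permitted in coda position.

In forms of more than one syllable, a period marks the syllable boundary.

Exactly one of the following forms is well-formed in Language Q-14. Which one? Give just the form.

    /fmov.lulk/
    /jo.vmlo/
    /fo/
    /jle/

/fmov.lulk/ — violates constraint 1: syllable 2 coda /lk/ has 2 consonants (> 1) → ill-formed
/jo.vmlo/ — violates constraint 2: syllable 2 onset /vml/ has 3 consonants (> 2) → ill-formed
/fo/ — σ1 onset /f/, coda /∅/ ok → well-formed
/jle/ — violates constraint 3: syllable 1 onset /jl/: /j/ (glide, 5) → /l/ (liquid, 4) does not rise → ill-formed

/fo/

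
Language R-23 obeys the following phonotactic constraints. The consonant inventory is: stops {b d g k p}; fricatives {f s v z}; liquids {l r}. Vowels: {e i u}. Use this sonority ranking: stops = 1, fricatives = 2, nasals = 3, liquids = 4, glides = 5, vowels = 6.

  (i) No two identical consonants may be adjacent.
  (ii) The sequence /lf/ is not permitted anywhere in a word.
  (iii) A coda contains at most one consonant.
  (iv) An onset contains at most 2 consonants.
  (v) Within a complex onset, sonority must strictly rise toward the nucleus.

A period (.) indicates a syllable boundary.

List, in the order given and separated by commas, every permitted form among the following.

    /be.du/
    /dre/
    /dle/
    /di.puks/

/be.du/ — σ1 onset /b/, coda /∅/ ok; σ2 onset /d/, coda /∅/ ok → permitted
/dre/ — σ1 onset /dr/ (1→4 rises), coda /∅/ ok → permitted
/dle/ — σ1 onset /dl/ (1→4 rises), coda /∅/ ok → permitted
/di.puks/ — violates constraint (iii): syllable 2 coda /ks/ has 2 consonants (> 1) → not permitted

/be.du/, /dre/, /dle/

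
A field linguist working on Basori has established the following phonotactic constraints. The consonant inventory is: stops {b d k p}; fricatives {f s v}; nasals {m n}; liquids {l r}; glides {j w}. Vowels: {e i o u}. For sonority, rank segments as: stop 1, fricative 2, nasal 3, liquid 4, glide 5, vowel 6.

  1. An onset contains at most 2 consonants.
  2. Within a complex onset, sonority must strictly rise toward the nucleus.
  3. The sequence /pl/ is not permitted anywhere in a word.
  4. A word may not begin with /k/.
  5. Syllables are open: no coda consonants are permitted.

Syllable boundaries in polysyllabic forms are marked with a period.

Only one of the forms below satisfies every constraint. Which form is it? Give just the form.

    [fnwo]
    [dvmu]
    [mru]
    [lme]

[mru]

[fnwo] — violates constraint 1: syllable 1 onset /fnw/ has 3 consonants (> 2) → ill-formed
[dvmu] — violates constraint 1: syllable 1 onset /dvm/ has 3 consonants (> 2) → ill-formed
[mru] — σ1 onset /mr/ (3→4 rises), coda /∅/ ok → well-formed
[lme] — violates constraint 2: syllable 1 onset /lm/: /l/ (liquid, 4) → /m/ (nasal, 3) does not rise → ill-formed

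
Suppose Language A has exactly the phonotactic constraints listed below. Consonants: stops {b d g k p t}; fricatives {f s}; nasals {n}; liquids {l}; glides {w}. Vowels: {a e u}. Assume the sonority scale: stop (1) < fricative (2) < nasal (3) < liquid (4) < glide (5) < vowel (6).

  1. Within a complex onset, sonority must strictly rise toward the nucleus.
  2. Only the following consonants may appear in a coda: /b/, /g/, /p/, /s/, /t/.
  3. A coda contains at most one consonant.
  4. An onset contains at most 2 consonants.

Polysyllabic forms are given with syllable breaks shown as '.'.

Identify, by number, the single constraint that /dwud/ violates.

/dwud/: syllable 1 coda contains /d/, which is not a licensed coda consonant.
This is a violation of constraint 2: "Only the following consonants may appear in a coda: /b/, /g/, /p/, /s/, /t/."
The remaining constraints (1, 3, 4) are satisfied.

2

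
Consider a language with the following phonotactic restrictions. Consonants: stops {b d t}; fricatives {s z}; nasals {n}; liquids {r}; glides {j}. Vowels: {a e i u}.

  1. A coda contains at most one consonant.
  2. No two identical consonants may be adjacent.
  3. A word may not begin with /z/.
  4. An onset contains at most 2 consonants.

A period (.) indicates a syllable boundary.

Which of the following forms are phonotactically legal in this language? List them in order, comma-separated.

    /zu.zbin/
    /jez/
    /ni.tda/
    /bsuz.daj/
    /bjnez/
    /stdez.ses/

/jez/, /ni.tda/, /bsuz.daj/

/zu.zbin/ — violates constraint 3: word begins with /z/ → phonotactically illegal
/jez/ — σ1 onset /j/, coda /z/ ok → phonotactically legal
/ni.tda/ — σ1 onset /n/, coda /∅/ ok; σ2 onset /td/ (2C), coda /∅/ ok → phonotactically legal
/bsuz.daj/ — σ1 onset /bs/ (2C), coda /z/ ok; σ2 onset /d/, coda /j/ ok → phonotactically legal
/bjnez/ — violates constraint 4: syllable 1 onset /bjn/ has 3 consonants (> 2) → phonotactically illegal
/stdez.ses/ — violates constraint 4: syllable 1 onset /std/ has 3 consonants (> 2) → phonotactically illegal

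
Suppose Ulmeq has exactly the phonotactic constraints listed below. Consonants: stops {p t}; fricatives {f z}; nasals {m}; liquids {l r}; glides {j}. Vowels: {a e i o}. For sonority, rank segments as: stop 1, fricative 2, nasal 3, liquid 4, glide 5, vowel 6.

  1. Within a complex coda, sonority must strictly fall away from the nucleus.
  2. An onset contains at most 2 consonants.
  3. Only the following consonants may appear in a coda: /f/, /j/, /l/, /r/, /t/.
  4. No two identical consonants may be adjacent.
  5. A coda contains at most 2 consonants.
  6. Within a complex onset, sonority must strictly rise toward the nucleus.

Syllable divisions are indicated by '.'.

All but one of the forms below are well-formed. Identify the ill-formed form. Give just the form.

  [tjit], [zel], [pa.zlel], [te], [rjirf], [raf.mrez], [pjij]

[tjit] — σ1 onset /tj/ (1→5 rises), coda /t/ ok → well-formed
[zel] — σ1 onset /z/, coda /l/ ok → well-formed
[pa.zlel] — σ1 onset /p/, coda /∅/ ok; σ2 onset /zl/ (2→4 rises), coda /l/ ok → well-formed
[te] — σ1 onset /t/, coda /∅/ ok → well-formed
[rjirf] — σ1 onset /rj/ (4→5 rises), coda /rf/ (4→2 falls) ok → well-formed
[raf.mrez] — violates constraint 3: syllable 2 coda contains /z/, which is not a licensed coda consonant → ill-formed
[pjij] — σ1 onset /pj/ (1→5 rises), coda /j/ ok → well-formed

[raf.mrez]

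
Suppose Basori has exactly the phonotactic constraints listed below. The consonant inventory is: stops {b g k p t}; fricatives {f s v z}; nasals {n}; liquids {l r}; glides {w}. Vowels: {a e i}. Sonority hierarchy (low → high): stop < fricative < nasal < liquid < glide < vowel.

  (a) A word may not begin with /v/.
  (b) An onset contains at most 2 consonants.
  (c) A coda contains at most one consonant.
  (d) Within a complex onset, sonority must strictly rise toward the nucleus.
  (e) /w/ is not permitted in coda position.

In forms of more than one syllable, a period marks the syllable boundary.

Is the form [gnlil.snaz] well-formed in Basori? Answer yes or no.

no

[gnlil.snaz] — violates constraint (b): syllable 1 onset /gnl/ has 3 consonants (> 2) → ill-formed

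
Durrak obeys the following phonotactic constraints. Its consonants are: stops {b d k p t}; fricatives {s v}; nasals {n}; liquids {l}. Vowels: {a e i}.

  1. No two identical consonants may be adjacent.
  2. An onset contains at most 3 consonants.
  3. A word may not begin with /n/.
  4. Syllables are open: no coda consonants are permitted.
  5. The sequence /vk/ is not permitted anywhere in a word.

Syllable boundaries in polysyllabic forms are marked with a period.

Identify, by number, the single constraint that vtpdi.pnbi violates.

vtpdi.pnbi: syllable 1 onset /vtpd/ has 4 consonants (> 3).
This is a violation of constraint 2: "An onset contains at most 3 consonants."
The remaining constraints (1, 3, 4, 5) are satisfied.

2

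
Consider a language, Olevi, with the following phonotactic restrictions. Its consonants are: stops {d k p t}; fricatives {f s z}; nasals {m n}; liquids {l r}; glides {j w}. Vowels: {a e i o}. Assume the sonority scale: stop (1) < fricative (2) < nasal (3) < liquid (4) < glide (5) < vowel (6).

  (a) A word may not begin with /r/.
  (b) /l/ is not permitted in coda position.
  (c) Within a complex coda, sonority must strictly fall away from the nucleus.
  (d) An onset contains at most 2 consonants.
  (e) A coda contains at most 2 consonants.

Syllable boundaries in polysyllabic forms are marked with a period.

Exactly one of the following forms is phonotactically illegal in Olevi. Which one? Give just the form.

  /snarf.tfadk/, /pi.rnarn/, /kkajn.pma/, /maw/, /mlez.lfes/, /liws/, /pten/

/snarf.tfadk/

/snarf.tfadk/ — violates constraint (c): syllable 2 coda /dk/: /d/ (stop, 1) → /k/ (stop, 1) does not fall → phonotactically illegal
/pi.rnarn/ — σ1 onset /p/, coda /∅/ ok; σ2 onset /rn/ (2C), coda /rn/ (4→3 falls) ok → phonotactically legal
/kkajn.pma/ — σ1 onset /kk/ (2C), coda /jn/ (5→3 falls) ok; σ2 onset /pm/ (2C), coda /∅/ ok → phonotactically legal
/maw/ — σ1 onset /m/, coda /w/ ok → phonotactically legal
/mlez.lfes/ — σ1 onset /ml/ (2C), coda /z/ ok; σ2 onset /lf/ (2C), coda /s/ ok → phonotactically legal
/liws/ — σ1 onset /l/, coda /ws/ (5→2 falls) ok → phonotactically legal
/pten/ — σ1 onset /pt/ (2C), coda /n/ ok → phonotactically legal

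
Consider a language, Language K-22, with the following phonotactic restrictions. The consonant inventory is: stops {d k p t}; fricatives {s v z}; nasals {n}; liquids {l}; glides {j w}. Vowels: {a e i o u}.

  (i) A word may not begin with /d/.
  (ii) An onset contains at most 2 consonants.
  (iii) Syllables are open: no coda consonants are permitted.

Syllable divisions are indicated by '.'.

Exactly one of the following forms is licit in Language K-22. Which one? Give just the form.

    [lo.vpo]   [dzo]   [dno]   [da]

[lo.vpo]

[lo.vpo] — σ1 onset /l/, coda /∅/ ok; σ2 onset /vp/ (2C), coda /∅/ ok → licit
[dzo] — violates constraint (i): word begins with /d/ → illicit
[dno] — violates constraint (i): word begins with /d/ → illicit
[da] — violates constraint (i): word begins with /d/ → illicit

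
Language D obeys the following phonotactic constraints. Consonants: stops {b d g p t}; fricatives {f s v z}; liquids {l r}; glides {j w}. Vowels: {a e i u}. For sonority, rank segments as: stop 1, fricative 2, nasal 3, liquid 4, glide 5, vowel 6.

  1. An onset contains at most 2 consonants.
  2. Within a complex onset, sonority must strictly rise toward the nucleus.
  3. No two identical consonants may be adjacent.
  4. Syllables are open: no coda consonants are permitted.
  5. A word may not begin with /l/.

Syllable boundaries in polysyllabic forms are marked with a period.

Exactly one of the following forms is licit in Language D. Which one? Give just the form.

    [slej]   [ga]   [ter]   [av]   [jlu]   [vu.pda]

[ga]

[slej] — violates constraint 4: syllable 1 coda /j/ has 1 consonant (> 0) → illicit
[ga] — σ1 onset /g/, coda /∅/ ok → licit
[ter] — violates constraint 4: syllable 1 coda /r/ has 1 consonant (> 0) → illicit
[av] — violates constraint 4: syllable 1 coda /v/ has 1 consonant (> 0) → illicit
[jlu] — violates constraint 2: syllable 1 onset /jl/: /j/ (glide, 5) → /l/ (liquid, 4) does not rise → illicit
[vu.pda] — violates constraint 2: syllable 2 onset /pd/: /p/ (stop, 1) → /d/ (stop, 1) does not rise → illicit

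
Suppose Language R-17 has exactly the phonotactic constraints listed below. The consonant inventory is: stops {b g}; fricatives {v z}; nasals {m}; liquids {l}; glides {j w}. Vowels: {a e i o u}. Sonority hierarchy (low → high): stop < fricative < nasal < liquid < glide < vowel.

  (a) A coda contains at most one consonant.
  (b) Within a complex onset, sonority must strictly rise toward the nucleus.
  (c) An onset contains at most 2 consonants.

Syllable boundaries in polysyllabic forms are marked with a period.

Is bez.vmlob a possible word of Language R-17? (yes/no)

no

bez.vmlob — violates constraint (c): syllable 2 onset /vml/ has 3 consonants (> 2) → not permitted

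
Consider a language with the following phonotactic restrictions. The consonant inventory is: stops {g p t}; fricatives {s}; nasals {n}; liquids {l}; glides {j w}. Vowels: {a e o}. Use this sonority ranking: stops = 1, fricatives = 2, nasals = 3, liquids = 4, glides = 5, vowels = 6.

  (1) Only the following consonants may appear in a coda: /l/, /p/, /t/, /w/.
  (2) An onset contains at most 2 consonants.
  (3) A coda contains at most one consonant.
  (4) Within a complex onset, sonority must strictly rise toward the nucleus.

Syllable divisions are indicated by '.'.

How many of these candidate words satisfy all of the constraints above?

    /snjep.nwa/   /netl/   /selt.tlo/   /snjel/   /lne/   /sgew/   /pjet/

1

/snjep.nwa/ — violates constraint 2: syllable 1 onset /snj/ has 3 consonants (> 2) → ill-formed
/netl/ — violates constraint 3: syllable 1 coda /tl/ has 2 consonants (> 1) → ill-formed
/selt.tlo/ — violates constraint 3: syllable 1 coda /lt/ has 2 consonants (> 1) → ill-formed
/snjel/ — violates constraint 2: syllable 1 onset /snj/ has 3 consonants (> 2) → ill-formed
/lne/ — violates constraint 4: syllable 1 onset /ln/: /l/ (liquid, 4) → /n/ (nasal, 3) does not rise → ill-formed
/sgew/ — violates constraint 4: syllable 1 onset /sg/: /s/ (fricative, 2) → /g/ (stop, 1) does not rise → ill-formed
/pjet/ — σ1 onset /pj/ (1→5 rises), coda /t/ ok → well-formed
Well-formed: /pjet/ → 1.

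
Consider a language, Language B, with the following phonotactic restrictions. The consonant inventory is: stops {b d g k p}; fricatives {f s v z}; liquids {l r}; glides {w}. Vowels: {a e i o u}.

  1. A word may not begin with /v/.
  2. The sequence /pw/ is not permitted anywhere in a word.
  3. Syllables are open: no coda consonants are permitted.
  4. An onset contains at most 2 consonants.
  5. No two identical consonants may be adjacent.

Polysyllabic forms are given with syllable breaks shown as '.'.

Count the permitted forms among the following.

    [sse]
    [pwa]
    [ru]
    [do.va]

2

[sse] — violates constraint 5: adjacent identical consonants /ss/ → not permitted
[pwa] — violates constraint 2: contains banned sequence /pw/ → not permitted
[ru] — σ1 onset /r/, coda /∅/ ok → permitted
[do.va] — σ1 onset /d/, coda /∅/ ok; σ2 onset /v/, coda /∅/ ok → permitted
Permitted: [ru], [do.va] → 2.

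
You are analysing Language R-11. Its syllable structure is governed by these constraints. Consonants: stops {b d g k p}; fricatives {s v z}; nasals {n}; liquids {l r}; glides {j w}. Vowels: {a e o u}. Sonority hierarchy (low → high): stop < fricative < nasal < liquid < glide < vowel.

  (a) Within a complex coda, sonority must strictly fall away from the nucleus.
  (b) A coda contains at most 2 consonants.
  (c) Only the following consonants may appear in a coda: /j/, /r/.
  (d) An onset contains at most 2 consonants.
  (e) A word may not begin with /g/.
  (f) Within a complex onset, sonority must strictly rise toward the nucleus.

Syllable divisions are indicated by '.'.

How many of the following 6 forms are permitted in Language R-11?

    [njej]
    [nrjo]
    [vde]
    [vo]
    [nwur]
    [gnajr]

[njej] — σ1 onset /nj/ (3→5 rises), coda /j/ ok → permitted
[nrjo] — violates constraint (d): syllable 1 onset /nrj/ has 3 consonants (> 2) → not permitted
[vde] — violates constraint (f): syllable 1 onset /vd/: /v/ (fricative, 2) → /d/ (stop, 1) does not rise → not permitted
[vo] — σ1 onset /v/, coda /∅/ ok → permitted
[nwur] — σ1 onset /nw/ (3→5 rises), coda /r/ ok → permitted
[gnajr] — violates constraint (e): word begins with /g/ → not permitted
Permitted: [njej], [vo], [nwur] → 3.

3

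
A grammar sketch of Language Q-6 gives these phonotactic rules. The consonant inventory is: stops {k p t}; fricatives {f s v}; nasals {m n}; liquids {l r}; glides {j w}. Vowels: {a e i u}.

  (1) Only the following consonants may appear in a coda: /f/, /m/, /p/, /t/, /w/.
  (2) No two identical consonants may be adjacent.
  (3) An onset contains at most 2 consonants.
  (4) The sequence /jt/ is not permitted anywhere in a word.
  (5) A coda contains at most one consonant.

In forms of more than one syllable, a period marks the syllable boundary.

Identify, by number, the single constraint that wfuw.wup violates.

wfuw.wup: adjacent identical consonants /ww/.
This is a violation of constraint 2: "No two identical consonants may be adjacent."
The remaining constraints (1, 3, 4, 5) are satisfied.

2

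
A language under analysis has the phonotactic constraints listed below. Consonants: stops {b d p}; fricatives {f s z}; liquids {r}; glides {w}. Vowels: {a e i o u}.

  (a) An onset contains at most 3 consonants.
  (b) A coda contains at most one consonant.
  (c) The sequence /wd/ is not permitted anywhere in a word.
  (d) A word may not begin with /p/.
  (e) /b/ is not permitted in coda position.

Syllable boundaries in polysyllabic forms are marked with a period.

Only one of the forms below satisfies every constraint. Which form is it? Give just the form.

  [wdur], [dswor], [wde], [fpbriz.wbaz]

[dswor]

[wdur] — violates constraint (c): contains banned sequence /wd/ → illicit
[dswor] — σ1 onset /dsw/ (3C), coda /r/ ok → licit
[wde] — violates constraint (c): contains banned sequence /wd/ → illicit
[fpbriz.wbaz] — violates constraint (a): syllable 1 onset /fpbr/ has 4 consonants (> 3) → illicit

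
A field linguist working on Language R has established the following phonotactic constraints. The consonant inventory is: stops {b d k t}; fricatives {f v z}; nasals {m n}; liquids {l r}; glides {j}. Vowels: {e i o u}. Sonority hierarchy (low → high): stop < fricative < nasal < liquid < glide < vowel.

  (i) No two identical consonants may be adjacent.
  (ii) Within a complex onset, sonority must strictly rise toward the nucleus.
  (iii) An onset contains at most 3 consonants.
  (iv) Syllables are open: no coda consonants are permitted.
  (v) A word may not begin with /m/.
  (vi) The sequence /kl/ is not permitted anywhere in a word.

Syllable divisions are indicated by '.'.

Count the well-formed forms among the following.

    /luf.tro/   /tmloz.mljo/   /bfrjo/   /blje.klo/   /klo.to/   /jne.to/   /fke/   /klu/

/luf.tro/ — violates constraint (iv): syllable 1 coda /f/ has 1 consonant (> 0) → ill-formed
/tmloz.mljo/ — violates constraint (iv): syllable 1 coda /z/ has 1 consonant (> 0) → ill-formed
/bfrjo/ — violates constraint (iii): syllable 1 onset /bfrj/ has 4 consonants (> 3) → ill-formed
/blje.klo/ — violates constraint (vi): contains banned sequence /kl/ → ill-formed
/klo.to/ — violates constraint (vi): contains banned sequence /kl/ → ill-formed
/jne.to/ — violates constraint (ii): syllable 1 onset /jn/: /j/ (glide, 5) → /n/ (nasal, 3) does not rise → ill-formed
/fke/ — violates constraint (ii): syllable 1 onset /fk/: /f/ (fricative, 2) → /k/ (stop, 1) does not rise → ill-formed
/klu/ — violates constraint (vi): contains banned sequence /kl/ → ill-formed
No form is well-formed → 0.

0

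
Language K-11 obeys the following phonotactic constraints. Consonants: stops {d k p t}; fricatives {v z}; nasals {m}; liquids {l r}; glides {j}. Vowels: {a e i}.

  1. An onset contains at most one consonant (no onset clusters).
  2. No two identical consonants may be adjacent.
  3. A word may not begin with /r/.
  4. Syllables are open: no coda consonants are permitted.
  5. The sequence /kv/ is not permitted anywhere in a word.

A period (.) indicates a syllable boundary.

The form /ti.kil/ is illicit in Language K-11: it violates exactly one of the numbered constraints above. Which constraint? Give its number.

4

/ti.kil/: syllable 2 coda /l/ has 1 consonant (> 0).
This is a violation of constraint 4: "Syllables are open: no coda consonants are permitted."
The remaining constraints (1, 2, 3, 5) are satisfied.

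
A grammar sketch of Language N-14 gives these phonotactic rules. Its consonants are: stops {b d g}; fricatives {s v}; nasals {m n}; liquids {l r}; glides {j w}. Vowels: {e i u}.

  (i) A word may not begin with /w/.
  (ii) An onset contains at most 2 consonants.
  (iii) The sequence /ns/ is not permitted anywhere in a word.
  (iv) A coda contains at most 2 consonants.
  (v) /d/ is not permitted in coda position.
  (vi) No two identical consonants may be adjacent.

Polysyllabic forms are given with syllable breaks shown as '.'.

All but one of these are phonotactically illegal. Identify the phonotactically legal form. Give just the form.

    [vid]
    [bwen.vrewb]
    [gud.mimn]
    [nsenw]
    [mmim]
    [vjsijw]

[vid] — violates constraint (v): syllable 1 coda contains /d/ → phonotactically illegal
[bwen.vrewb] — σ1 onset /bw/ (2C), coda /n/ ok; σ2 onset /vr/ (2C), coda /wb/ (2C) ok → phonotactically legal
[gud.mimn] — violates constraint (v): syllable 1 coda contains /d/ → phonotactically illegal
[nsenw] — violates constraint (iii): contains banned sequence /ns/ → phonotactically illegal
[mmim] — violates constraint (vi): adjacent identical consonants /mm/ → phonotactically illegal
[vjsijw] — violates constraint (ii): syllable 1 onset /vjs/ has 3 consonants (> 2) → phonotactically illegal

[bwen.vrewb]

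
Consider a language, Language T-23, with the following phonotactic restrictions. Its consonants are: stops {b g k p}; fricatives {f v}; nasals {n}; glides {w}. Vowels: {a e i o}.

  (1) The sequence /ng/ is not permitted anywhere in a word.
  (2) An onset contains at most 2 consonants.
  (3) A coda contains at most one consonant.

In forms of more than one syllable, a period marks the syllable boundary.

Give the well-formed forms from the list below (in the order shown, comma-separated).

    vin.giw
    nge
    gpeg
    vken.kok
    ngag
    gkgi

vin.giw — violates constraint 1: contains banned sequence /ng/ → ill-formed
nge — violates constraint 1: contains banned sequence /ng/ → ill-formed
gpeg — σ1 onset /gp/ (2C), coda /g/ ok → well-formed
vken.kok — σ1 onset /vk/ (2C), coda /n/ ok; σ2 onset /k/, coda /k/ ok → well-formed
ngag — violates constraint 1: contains banned sequence /ng/ → ill-formed
gkgi — violates constraint 2: syllable 1 onset /gkg/ has 3 consonants (> 2) → ill-formed

gpeg, vken.kok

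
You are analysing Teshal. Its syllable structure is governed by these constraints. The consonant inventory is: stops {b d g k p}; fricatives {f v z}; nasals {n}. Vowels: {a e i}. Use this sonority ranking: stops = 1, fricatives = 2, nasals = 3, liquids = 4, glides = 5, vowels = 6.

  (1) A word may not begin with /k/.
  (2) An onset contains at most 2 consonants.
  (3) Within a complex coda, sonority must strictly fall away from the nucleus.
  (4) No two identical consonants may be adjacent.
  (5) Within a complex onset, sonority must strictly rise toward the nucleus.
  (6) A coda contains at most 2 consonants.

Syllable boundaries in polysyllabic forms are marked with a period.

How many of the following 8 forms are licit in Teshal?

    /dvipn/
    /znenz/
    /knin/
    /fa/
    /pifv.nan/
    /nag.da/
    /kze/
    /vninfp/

/dvipn/ — violates constraint 3: syllable 1 coda /pn/: /p/ (stop, 1) → /n/ (nasal, 3) does not fall → illicit
/znenz/ — σ1 onset /zn/ (2→3 rises), coda /nz/ (3→2 falls) ok → licit
/knin/ — violates constraint 1: word begins with /k/ → illicit
/fa/ — σ1 onset /f/, coda /∅/ ok → licit
/pifv.nan/ — violates constraint 3: syllable 1 coda /fv/: /f/ (fricative, 2) → /v/ (fricative, 2) does not fall → illicit
/nag.da/ — σ1 onset /n/, coda /g/ ok; σ2 onset /d/, coda /∅/ ok → licit
/kze/ — violates constraint 1: word begins with /k/ → illicit
/vninfp/ — violates constraint 6: syllable 1 coda /nfp/ has 3 consonants (> 2) → illicit
Licit: /znenz/, /fa/, /nag.da/ → 3.

3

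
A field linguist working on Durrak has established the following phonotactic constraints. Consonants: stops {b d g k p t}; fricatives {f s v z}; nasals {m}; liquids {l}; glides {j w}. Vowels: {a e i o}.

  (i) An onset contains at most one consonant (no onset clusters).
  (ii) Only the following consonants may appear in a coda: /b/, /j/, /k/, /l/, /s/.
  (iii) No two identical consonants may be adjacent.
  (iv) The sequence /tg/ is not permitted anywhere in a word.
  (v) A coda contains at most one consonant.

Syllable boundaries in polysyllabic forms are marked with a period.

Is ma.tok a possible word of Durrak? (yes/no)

ma.tok — σ1 onset /m/, coda /∅/ ok; σ2 onset /t/, coda /k/ ok → phonotactically legal

yes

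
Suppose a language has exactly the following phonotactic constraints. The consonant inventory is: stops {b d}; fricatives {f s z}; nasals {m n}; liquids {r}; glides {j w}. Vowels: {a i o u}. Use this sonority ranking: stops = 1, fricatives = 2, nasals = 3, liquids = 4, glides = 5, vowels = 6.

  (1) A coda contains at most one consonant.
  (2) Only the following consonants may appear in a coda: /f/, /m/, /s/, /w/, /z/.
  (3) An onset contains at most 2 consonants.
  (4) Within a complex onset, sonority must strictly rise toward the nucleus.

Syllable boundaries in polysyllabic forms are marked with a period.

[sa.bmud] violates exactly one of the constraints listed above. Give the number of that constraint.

2

[sa.bmud]: syllable 2 coda contains /d/, which is not a licensed coda consonant.
This is a violation of constraint 2: "Only the following consonants may appear in a coda: /f/, /m/, /s/, /w/, /z/."
The remaining constraints (1, 3, 4) are satisfied.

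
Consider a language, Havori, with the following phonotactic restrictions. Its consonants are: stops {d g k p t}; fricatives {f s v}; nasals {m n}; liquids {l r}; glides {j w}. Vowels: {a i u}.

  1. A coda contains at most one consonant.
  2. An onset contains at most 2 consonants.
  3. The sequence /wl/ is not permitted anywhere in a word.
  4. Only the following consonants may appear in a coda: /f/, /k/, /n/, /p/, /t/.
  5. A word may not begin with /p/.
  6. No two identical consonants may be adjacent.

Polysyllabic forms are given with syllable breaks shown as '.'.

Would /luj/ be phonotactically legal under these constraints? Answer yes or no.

/luj/ — violates constraint 4: syllable 1 coda contains /j/, which is not a licensed coda consonant → phonotactically illegal

no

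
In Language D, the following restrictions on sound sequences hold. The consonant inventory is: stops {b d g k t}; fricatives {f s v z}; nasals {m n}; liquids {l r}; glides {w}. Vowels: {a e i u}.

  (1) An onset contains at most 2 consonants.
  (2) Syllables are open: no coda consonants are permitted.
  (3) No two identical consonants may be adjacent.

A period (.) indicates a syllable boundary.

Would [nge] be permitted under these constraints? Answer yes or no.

[nge] — σ1 onset /ng/ (2C), coda /∅/ ok → permitted

yes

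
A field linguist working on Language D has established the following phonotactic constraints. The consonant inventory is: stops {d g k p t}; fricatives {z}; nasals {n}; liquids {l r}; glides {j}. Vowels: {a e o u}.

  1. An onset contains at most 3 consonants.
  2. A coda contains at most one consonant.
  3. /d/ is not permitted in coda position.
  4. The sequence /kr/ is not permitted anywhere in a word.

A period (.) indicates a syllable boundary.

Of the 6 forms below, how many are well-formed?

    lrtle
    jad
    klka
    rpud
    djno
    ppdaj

lrtle — violates constraint 1: syllable 1 onset /lrtl/ has 4 consonants (> 3) → ill-formed
jad — violates constraint 3: syllable 1 coda contains /d/ → ill-formed
klka — σ1 onset /klk/ (3C), coda /∅/ ok → well-formed
rpud — violates constraint 3: syllable 1 coda contains /d/ → ill-formed
djno — σ1 onset /djn/ (3C), coda /∅/ ok → well-formed
ppdaj — σ1 onset /ppd/ (3C), coda /j/ ok → well-formed
Well-formed: klka, djno, ppdaj → 3.

3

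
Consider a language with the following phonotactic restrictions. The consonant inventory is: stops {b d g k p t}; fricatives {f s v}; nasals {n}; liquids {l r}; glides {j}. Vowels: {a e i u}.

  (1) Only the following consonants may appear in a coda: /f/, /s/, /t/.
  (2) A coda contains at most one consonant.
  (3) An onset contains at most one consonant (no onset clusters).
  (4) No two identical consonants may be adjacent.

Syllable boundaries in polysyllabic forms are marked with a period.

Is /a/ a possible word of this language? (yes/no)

/a/ — σ1 onset /∅/, coda /∅/ ok → permitted

yes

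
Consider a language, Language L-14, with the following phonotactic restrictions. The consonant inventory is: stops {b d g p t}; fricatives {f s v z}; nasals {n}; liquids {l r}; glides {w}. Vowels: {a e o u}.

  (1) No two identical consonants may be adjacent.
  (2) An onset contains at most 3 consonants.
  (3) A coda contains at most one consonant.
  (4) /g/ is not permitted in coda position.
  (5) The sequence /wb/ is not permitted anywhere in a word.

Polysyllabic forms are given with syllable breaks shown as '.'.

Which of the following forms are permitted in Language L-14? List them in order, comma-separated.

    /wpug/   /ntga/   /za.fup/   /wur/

/ntga/, /za.fup/, /wur/

/wpug/ — violates constraint 4: syllable 1 coda contains /g/ → not permitted
/ntga/ — σ1 onset /ntg/ (3C), coda /∅/ ok → permitted
/za.fup/ — σ1 onset /z/, coda /∅/ ok; σ2 onset /f/, coda /p/ ok → permitted
/wur/ — σ1 onset /w/, coda /r/ ok → permitted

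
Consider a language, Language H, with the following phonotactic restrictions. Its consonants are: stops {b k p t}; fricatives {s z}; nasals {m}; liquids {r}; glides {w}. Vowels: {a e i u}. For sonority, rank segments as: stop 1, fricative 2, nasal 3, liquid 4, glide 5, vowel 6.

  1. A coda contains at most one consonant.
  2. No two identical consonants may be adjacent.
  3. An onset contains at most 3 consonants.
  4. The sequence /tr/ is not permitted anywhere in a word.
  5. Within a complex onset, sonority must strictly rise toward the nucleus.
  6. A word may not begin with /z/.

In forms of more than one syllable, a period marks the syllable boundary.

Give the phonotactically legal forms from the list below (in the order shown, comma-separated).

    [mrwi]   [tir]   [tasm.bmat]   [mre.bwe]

[mrwi] — σ1 onset /mrw/ (3→4→5 rises), coda /∅/ ok → phonotactically legal
[tir] — σ1 onset /t/, coda /r/ ok → phonotactically legal
[tasm.bmat] — violates constraint 1: syllable 1 coda /sm/ has 2 consonants (> 1) → phonotactically illegal
[mre.bwe] — σ1 onset /mr/ (3→4 rises), coda /∅/ ok; σ2 onset /bw/ (1→5 rises), coda /∅/ ok → phonotactically legal

[mrwi], [tir], [mre.bwe]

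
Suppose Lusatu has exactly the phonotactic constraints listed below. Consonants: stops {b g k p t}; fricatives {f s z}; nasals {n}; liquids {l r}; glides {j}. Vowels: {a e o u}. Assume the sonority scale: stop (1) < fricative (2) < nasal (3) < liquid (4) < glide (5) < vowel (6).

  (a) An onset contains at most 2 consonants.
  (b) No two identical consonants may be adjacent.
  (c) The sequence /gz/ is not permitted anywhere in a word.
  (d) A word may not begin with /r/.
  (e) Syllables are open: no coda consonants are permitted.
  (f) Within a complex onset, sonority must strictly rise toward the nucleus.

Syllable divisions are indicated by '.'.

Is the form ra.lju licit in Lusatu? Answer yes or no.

ra.lju — violates constraint (d): word begins with /r/ → illicit

no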